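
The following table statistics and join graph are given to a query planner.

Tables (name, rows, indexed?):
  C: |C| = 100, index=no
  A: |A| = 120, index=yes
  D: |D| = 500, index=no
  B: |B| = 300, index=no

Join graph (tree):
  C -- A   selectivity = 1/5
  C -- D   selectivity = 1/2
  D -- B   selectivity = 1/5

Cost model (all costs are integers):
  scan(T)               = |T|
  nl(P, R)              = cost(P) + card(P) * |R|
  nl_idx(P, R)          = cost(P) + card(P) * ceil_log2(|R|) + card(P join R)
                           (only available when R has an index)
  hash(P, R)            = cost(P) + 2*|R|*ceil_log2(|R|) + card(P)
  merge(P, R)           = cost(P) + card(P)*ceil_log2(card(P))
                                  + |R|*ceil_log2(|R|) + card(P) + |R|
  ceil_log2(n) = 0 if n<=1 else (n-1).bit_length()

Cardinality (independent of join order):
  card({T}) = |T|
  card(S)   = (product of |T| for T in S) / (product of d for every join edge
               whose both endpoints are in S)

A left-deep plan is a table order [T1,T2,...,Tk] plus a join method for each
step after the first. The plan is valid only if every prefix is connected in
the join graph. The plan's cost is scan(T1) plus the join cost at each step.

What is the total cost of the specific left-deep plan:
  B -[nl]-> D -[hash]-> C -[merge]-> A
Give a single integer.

33182660

step 1: scan B: cost=300, card=300
step 2: join D via nl
    card(P join D) = 300*500/(5) = 30000
    cost = 300 + 300*500 = 150300
step 3: join C via hash
    card(P join C) = 30000*100/(2) = 1500000
    cost = 150300 + 2*100*7 + 30000 = 181700
step 4: join A via merge
    card(P join A) = 1500000*120/(5) = 36000000
    cost = 181700 + 1500000*21 + 120*7 + 1500000 + 120 = 33182660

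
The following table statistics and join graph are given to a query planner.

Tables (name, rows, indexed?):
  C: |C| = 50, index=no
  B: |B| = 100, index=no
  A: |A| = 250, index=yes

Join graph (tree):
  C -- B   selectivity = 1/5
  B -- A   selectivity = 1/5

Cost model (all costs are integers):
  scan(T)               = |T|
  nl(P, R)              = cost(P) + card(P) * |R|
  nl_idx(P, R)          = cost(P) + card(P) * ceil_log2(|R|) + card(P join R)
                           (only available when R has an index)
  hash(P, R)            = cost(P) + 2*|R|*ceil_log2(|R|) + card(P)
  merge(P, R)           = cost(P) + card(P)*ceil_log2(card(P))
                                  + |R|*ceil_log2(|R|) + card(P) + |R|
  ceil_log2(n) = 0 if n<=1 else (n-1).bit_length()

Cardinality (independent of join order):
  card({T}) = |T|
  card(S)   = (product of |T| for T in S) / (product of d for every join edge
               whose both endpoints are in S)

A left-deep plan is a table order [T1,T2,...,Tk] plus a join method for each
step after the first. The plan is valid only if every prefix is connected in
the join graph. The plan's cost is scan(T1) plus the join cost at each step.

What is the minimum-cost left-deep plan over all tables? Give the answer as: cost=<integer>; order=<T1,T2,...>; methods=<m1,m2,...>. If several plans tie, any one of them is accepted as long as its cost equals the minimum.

Selinger DP (subsets sized 1..n):
  {C}: scan cost=50, card=50
  {B}: scan cost=100, card=100
  {A}: scan cost=250, card=250
  {BC}: card=1000; try (C,hash)→800, (B,merge)→1200, (C,merge)→1250, (B,hash)→1500, (B,nl)→5050, (C,nl)→5100; best=800 via (C,hash)
  {AB}: card=5000; try (B,hash)→1900, (A,merge)→3150, (B,merge)→3300, (A,hash)→4200, (A,nl_idx)→5900, (A,nl)→25100 …(+1); best=1900 via (B,hash)
  {ABC}: card=50000; try (A,hash)→5800, (C,hash)→7500, (A,merge)→14050, (A,nl_idx)→58800, (C,merge)→72250, (A,nl)→250800 …(+1); best=5800 via (A,hash)

cost=5800; order=B,C,A; methods=hash,hash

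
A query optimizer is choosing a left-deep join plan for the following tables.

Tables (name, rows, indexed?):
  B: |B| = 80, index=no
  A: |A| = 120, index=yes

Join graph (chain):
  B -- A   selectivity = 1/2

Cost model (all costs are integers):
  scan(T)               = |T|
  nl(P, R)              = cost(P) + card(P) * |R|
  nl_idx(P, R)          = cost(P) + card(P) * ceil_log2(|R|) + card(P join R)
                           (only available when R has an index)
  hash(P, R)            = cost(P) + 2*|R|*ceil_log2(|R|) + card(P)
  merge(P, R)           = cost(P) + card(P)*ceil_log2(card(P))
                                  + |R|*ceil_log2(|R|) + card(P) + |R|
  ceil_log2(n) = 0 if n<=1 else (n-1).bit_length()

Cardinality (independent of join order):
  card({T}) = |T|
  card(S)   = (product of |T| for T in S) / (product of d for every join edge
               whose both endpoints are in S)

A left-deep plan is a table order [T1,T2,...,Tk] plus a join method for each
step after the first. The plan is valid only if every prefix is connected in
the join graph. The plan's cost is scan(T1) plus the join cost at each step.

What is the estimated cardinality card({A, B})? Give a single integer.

4800

Tables in S: A(120), B(80)
Edges inside S: B-A(d=2)
numerator = 120 * 80 = 9600
denominator = 2 = 2
card(S) = 9600 / 2 = 4800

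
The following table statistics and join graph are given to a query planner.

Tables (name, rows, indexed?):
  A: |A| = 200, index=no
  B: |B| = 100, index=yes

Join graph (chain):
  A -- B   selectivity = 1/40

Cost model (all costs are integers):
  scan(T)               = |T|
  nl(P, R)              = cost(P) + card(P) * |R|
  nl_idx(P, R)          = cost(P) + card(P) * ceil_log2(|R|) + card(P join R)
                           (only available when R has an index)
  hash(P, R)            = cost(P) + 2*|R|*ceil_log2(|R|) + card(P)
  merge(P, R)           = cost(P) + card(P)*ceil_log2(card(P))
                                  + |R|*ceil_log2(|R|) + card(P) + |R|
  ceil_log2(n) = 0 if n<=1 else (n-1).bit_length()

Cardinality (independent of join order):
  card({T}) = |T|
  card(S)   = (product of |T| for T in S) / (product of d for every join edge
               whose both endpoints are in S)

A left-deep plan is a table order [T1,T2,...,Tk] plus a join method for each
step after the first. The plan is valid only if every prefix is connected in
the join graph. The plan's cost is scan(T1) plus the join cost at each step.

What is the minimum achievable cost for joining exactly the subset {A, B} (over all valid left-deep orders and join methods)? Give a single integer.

1800

Selinger DP over subsets of {A,B}:
  {A}: scan cost=200, card=200
  {B}: scan cost=100, card=100
  {AB}: card=500; try (B,hash)→1800, (B,nl_idx)→2100, (A,merge)→2700, (B,merge)→2800, (A,hash)→3400, (A,nl)→20100 …(+1); best=1800 via (B,hash)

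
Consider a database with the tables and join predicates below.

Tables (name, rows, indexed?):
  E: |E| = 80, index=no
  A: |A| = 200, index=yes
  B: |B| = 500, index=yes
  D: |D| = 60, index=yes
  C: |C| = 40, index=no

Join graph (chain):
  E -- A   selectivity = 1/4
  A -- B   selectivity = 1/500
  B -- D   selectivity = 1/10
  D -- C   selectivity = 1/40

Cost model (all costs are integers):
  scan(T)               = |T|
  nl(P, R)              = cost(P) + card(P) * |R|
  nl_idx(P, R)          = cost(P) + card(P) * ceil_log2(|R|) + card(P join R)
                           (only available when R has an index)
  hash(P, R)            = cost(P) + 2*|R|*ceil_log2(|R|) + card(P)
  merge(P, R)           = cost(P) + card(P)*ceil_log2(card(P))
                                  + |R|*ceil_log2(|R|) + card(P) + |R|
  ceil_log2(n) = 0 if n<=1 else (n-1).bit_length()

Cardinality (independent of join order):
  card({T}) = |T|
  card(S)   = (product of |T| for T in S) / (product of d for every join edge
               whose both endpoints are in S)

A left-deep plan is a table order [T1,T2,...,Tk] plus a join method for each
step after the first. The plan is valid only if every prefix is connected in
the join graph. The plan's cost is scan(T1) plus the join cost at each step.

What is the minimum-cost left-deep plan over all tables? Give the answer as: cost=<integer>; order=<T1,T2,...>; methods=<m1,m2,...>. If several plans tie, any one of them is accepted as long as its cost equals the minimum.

cost=7120; order=A,B,D,C,E; methods=nl_idx,hash,hash,hash

Selinger DP (subsets sized 1..n):
  {E}: scan cost=80, card=80
  {A}: scan cost=200, card=200
  {B}: scan cost=500, card=500
  {D}: scan cost=60, card=60
  {C}: scan cost=40, card=40
  {AE}: card=4000; try (E,hash)→1520, (A,merge)→2520, (E,merge)→2640, (A,hash)→3360, (A,nl_idx)→4720, (A,nl)→16080 …(+1); best=1520 via (E,hash)
  {AB}: card=200; try (B,nl_idx)→2200, (A,hash)→4200, (A,nl_idx)→4700, (B,merge)→7000, (A,merge)→7300, (B,hash)→9400 …(+2); best=2200 via (B,nl_idx)
  {BD}: card=3000; try (D,hash)→1720, (B,nl_idx)→3600, (B,merge)→5480, (D,merge)→5920, (D,nl_idx)→6500, (B,hash)→9120 …(+2); best=1720 via (D,hash)
  {CD}: card=60; try (D,nl_idx)→340, (C,hash)→600, (D,merge)→740, (C,merge)→760, (D,hash)→800, (D,nl)→2440 …(+1); best=340 via (D,nl_idx)
  {ABE}: card=4000; try (E,hash)→3520, (E,merge)→4640, (B,hash)→14520, (E,nl)→18200, (B,nl_idx)→41520, (B,merge)→58520 …(+1); best=3520 via (E,hash)
  {ABD}: card=1200; try (D,hash)→3120, (D,merge)→4420, (D,nl_idx)→4600, (A,hash)→7920, (D,nl)→14200, (A,nl_idx)→26920 …(+2); best=3120 via (D,hash)
  {BCD}: card=3000; try (B,nl_idx)→3880, (C,hash)→5200, (B,merge)→5760, (B,hash)→9400, (B,nl)→30340, (C,merge)→41000 …(+1); best=3880 via (B,nl_idx)
  {ABDE}: card=24000; try (E,hash)→5440, (D,hash)→8240, (E,merge)→18160, (D,nl_idx)→51520, (D,merge)→55940, (E,nl)→99120 …(+1); best=5440 via (E,hash)
  {ABCD}: card=1200; try (C,hash)→4800, (A,hash)→10080, (C,merge)→17800, (A,nl_idx)→29080, (A,merge)→44680, (C,nl)→51120 …(+1); best=4800 via (C,hash)
  {ABCDE}: card=24000; try (E,hash)→7120, (E,merge)→19840, (C,hash)→29920, (E,nl)→100800, (C,merge)→389720, (C,nl)→965440; best=7120 via (E,hash)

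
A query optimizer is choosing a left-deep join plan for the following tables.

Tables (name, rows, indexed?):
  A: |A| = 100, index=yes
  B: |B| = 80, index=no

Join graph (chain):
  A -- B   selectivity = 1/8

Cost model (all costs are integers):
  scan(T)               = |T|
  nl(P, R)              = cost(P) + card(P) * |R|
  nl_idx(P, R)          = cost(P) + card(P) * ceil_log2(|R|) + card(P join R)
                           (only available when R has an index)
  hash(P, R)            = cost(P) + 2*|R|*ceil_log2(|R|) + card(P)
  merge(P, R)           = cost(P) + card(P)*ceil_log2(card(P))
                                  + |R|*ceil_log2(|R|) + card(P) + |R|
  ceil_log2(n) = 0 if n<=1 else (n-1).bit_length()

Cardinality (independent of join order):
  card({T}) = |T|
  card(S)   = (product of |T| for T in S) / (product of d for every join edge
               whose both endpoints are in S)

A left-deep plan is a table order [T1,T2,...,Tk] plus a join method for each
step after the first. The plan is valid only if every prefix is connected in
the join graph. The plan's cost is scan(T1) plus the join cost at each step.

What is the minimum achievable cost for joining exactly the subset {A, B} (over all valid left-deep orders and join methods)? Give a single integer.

Selinger DP over subsets of {A,B}:
  {A}: scan cost=100, card=100
  {B}: scan cost=80, card=80
  {AB}: card=1000; try (B,hash)→1320, (A,merge)→1520, (B,merge)→1540, (A,hash)→1560, (A,nl_idx)→1640, (A,nl)→8080 …(+1); best=1320 via (B,hash)

1320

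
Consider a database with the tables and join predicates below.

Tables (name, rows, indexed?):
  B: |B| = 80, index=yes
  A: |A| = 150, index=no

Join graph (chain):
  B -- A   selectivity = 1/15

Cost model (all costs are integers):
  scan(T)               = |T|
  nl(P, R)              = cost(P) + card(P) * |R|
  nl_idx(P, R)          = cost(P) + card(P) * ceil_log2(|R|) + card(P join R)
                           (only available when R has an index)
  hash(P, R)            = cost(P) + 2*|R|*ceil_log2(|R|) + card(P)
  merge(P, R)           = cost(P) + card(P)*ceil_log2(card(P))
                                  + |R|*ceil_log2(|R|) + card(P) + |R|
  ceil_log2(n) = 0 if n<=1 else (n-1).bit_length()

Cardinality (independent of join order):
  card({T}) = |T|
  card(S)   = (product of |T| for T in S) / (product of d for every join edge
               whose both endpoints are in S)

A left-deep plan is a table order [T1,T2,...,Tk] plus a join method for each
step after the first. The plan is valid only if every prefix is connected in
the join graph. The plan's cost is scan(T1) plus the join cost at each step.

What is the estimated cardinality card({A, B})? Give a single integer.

800

Tables in S: A(150), B(80)
Edges inside S: B-A(d=15)
numerator = 150 * 80 = 12000
denominator = 15 = 15
card(S) = 12000 / 15 = 800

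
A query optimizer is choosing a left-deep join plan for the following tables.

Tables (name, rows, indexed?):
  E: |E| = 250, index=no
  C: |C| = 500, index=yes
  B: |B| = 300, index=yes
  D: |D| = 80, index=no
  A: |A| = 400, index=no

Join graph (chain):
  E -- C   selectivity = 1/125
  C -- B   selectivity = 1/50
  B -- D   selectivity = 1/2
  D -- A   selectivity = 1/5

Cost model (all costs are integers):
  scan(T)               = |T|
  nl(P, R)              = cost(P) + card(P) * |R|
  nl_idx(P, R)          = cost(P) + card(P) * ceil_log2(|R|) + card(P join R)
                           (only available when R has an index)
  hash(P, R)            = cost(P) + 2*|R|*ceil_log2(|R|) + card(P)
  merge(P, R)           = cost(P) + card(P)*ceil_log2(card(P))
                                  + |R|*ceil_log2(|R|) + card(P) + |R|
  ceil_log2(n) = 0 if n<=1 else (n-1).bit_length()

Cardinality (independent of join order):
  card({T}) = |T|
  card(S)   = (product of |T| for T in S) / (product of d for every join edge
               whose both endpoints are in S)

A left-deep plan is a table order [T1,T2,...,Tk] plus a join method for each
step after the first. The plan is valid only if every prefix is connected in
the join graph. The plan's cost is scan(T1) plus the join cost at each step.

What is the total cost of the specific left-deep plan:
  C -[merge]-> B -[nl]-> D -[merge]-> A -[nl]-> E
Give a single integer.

step 1: scan C: cost=500, card=500
step 2: join B via merge
    card(P join B) = 500*300/(50) = 3000
    cost = 500 + 500*9 + 300*9 + 500 + 300 = 8500
step 3: join D via nl
    card(P join D) = 3000*80/(2) = 120000
    cost = 8500 + 3000*80 = 248500
step 4: join A via merge
    card(P join A) = 120000*400/(5) = 9600000
    cost = 248500 + 120000*17 + 400*9 + 120000 + 400 = 2412500
step 5: join E via nl
    card(P join E) = 9600000*250/(125) = 19200000
    cost = 2412500 + 9600000*250 = 2402412500

2402412500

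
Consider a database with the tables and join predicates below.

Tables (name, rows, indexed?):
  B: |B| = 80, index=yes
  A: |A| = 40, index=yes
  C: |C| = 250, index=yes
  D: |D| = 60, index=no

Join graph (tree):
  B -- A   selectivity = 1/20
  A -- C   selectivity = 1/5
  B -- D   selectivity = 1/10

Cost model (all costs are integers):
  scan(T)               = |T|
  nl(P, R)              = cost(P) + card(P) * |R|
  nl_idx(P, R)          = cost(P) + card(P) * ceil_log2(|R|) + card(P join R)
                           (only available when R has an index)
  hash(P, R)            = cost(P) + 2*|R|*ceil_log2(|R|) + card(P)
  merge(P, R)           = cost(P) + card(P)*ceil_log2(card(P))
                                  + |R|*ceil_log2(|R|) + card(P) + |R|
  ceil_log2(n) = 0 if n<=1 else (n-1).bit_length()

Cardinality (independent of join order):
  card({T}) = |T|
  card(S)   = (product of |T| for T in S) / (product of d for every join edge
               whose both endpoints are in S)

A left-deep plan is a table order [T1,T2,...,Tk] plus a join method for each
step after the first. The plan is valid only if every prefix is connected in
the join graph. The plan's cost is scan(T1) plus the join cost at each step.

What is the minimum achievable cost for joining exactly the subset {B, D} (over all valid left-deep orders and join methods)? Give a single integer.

Selinger DP over subsets of {B,D}:
  {B}: scan cost=80, card=80
  {D}: scan cost=60, card=60
  {BD}: card=480; try (D,hash)→880, (B,nl_idx)→960, (B,merge)→1120, (D,merge)→1140, (B,hash)→1240, (B,nl)→4860 …(+1); best=880 via (D,hash)

880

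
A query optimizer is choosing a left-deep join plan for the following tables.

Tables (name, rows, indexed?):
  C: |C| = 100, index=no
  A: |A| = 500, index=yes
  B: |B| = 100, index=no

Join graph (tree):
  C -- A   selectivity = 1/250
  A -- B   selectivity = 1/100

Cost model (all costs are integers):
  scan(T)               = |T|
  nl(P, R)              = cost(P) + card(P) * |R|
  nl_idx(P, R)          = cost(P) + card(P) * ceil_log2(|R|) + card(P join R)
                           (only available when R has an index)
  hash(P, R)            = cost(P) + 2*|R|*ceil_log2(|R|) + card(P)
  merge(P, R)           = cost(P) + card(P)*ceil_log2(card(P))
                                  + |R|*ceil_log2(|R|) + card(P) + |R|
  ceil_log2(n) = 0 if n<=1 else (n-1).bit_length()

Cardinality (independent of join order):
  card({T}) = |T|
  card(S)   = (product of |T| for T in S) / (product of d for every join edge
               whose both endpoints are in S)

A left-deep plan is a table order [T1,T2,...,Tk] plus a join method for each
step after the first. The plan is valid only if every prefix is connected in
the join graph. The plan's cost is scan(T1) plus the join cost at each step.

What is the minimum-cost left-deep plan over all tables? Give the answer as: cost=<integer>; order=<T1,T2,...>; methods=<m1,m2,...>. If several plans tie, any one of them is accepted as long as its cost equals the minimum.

Selinger DP (subsets sized 1..n):
  {C}: scan cost=100, card=100
  {A}: scan cost=500, card=500
  {B}: scan cost=100, card=100
  {AC}: card=200; try (A,nl_idx)→1200, (C,hash)→2400, (A,merge)→5900, (C,merge)→6300, (A,hash)→9200, (A,nl)→50100 …(+1); best=1200 via (A,nl_idx)
  {AB}: card=500; try (A,nl_idx)→1500, (B,hash)→2400, (A,merge)→5900, (B,merge)→6300, (A,hash)→9200, (A,nl)→50100 …(+1); best=1500 via (A,nl_idx)
  {ABC}: card=200; try (B,hash)→2800, (C,hash)→3400, (B,merge)→3800, (C,merge)→7300, (B,nl)→21200, (C,nl)→51500; best=2800 via (B,hash)

cost=2800; order=C,A,B; methods=nl_idx,hash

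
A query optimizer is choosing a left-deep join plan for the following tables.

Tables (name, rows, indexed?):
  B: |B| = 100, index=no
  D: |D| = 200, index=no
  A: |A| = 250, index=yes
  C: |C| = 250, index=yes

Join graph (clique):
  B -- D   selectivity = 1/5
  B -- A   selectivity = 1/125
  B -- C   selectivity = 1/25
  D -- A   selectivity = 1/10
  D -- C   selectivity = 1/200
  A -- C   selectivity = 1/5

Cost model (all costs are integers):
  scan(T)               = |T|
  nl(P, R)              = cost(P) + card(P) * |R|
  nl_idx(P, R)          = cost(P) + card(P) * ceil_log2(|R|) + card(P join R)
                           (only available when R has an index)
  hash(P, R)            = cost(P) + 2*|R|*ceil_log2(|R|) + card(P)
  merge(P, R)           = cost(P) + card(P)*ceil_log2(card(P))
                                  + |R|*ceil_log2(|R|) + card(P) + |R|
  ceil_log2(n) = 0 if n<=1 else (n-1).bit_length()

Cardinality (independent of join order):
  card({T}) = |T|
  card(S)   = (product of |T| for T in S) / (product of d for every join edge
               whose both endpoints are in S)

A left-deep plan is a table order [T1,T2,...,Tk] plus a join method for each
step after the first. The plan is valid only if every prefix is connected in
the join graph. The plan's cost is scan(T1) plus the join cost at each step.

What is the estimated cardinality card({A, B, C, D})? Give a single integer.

8

Tables in S: A(250), B(100), C(250), D(200)
Edges inside S: B-D(d=5), B-A(d=125), B-C(d=25), D-A(d=10), D-C(d=200), A-C(d=5)
numerator = 250 * 100 * 250 * 200 = 1250000000
denominator = 5 * 125 * 25 * 10 * 200 * 5 = 156250000
card(S) = 1250000000 / 156250000 = 8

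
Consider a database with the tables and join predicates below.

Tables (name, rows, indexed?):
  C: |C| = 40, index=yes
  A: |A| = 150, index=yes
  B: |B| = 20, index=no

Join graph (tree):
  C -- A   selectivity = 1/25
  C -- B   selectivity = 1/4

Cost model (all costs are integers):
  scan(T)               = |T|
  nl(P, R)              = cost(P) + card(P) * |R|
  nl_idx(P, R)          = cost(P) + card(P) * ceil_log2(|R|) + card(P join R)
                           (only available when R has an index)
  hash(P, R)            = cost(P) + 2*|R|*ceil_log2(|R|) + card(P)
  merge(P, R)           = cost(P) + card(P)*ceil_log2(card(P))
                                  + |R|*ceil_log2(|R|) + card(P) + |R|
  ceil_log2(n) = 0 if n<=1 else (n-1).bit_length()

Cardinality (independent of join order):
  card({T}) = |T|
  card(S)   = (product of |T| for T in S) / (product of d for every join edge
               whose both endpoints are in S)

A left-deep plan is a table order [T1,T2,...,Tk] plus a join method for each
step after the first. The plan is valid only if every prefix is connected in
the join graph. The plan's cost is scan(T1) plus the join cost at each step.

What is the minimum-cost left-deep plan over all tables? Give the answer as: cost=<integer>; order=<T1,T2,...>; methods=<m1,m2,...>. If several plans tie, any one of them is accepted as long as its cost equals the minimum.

cost=1040; order=C,A,B; methods=nl_idx,hash

Selinger DP (subsets sized 1..n):
  {C}: scan cost=40, card=40
  {A}: scan cost=150, card=150
  {B}: scan cost=20, card=20
  {AC}: card=240; try (A,nl_idx)→600, (C,hash)→780, (C,nl_idx)→1290, (A,merge)→1670, (C,merge)→1780, (A,hash)→2480 …(+2); best=600 via (A,nl_idx)
  {BC}: card=200; try (B,hash)→280, (C,nl_idx)→340, (C,merge)→420, (B,merge)→440, (C,hash)→520, (C,nl)→820 …(+1); best=280 via (B,hash)
  {ABC}: card=1200; try (B,hash)→1040, (B,merge)→2880, (A,hash)→2880, (A,nl_idx)→3080, (A,merge)→3430, (B,nl)→5400 …(+1); best=1040 via (B,hash)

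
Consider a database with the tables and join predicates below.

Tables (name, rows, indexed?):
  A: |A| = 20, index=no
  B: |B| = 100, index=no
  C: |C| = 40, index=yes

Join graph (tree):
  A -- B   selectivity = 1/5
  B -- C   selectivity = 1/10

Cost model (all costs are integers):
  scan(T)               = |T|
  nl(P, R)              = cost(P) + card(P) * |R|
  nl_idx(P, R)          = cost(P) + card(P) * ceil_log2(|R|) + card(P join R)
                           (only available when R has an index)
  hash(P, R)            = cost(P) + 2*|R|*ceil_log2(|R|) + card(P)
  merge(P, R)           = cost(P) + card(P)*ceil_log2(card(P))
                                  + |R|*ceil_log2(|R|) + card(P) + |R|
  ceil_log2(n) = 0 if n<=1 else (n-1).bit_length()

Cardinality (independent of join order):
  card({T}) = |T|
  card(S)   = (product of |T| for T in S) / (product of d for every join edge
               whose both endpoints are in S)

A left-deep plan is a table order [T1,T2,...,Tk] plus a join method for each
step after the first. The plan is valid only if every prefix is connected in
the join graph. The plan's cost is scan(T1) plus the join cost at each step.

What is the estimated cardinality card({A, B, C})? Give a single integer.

1600

Tables in S: A(20), B(100), C(40)
Edges inside S: A-B(d=5), B-C(d=10)
numerator = 20 * 100 * 40 = 80000
denominator = 5 * 10 = 50
card(S) = 80000 / 50 = 1600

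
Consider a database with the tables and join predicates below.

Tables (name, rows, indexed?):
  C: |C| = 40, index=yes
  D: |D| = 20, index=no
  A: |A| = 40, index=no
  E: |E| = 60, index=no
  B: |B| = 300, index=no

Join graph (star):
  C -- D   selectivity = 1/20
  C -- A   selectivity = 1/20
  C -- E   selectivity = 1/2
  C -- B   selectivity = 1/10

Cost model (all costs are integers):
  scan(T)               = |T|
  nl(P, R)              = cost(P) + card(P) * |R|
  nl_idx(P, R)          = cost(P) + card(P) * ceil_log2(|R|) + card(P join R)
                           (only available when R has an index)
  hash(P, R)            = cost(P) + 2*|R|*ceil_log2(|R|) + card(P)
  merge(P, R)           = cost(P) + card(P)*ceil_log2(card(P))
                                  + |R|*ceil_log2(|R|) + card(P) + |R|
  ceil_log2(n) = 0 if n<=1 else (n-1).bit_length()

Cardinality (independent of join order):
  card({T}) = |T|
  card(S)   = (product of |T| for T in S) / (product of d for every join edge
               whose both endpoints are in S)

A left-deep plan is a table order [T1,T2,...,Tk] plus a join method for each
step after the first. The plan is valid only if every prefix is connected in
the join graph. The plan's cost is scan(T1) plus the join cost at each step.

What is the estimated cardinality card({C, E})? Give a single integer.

1200

Tables in S: C(40), E(60)
Edges inside S: C-E(d=2)
numerator = 40 * 60 = 2400
denominator = 2 = 2
card(S) = 2400 / 2 = 1200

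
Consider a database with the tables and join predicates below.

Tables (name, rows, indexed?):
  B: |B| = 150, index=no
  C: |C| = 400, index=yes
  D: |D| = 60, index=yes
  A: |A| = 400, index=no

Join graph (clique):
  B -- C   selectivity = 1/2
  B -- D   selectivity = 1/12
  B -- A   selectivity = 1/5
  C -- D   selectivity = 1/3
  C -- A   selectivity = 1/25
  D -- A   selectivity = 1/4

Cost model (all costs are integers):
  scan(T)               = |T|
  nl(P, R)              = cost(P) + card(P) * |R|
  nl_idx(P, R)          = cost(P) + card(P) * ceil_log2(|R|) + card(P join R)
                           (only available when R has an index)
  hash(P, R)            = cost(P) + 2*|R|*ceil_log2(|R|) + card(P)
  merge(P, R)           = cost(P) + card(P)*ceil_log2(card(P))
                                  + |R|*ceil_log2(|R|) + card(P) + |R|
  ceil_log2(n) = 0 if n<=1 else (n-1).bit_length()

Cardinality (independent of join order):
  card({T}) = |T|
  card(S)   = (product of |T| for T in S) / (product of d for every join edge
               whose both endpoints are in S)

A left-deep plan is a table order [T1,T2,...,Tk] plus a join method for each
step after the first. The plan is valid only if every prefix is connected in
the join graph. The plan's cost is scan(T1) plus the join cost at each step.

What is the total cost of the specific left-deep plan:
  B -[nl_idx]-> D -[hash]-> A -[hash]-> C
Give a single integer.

31950

step 1: scan B: cost=150, card=150
step 2: join D via nl_idx
    card(P join D) = 150*60/(12) = 750
    cost = 150 + 150*6 + 750 = 1800
step 3: join A via hash
    card(P join A) = 750*400/(5*4) = 15000
    cost = 1800 + 2*400*9 + 750 = 9750
step 4: join C via hash
    card(P join C) = 15000*400/(2*3*25) = 40000
    cost = 9750 + 2*400*9 + 15000 = 31950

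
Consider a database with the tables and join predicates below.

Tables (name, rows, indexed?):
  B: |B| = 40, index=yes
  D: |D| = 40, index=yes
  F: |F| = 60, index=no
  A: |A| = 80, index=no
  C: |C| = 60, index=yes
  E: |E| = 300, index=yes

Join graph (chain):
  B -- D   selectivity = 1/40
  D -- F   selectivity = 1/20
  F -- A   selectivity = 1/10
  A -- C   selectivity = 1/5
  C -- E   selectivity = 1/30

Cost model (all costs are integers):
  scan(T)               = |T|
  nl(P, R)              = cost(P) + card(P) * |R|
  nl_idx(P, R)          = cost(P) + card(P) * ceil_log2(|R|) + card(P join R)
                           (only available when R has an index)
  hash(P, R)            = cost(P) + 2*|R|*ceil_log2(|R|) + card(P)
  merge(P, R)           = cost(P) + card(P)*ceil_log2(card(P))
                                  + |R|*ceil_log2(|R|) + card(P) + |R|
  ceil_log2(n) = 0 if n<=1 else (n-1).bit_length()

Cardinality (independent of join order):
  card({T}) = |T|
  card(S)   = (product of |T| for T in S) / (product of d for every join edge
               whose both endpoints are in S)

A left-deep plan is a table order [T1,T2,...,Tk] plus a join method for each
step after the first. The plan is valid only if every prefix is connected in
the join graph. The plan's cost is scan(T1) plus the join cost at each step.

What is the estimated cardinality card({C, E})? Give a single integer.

Tables in S: C(60), E(300)
Edges inside S: C-E(d=30)
numerator = 60 * 300 = 18000
denominator = 30 = 30
card(S) = 18000 / 30 = 600

600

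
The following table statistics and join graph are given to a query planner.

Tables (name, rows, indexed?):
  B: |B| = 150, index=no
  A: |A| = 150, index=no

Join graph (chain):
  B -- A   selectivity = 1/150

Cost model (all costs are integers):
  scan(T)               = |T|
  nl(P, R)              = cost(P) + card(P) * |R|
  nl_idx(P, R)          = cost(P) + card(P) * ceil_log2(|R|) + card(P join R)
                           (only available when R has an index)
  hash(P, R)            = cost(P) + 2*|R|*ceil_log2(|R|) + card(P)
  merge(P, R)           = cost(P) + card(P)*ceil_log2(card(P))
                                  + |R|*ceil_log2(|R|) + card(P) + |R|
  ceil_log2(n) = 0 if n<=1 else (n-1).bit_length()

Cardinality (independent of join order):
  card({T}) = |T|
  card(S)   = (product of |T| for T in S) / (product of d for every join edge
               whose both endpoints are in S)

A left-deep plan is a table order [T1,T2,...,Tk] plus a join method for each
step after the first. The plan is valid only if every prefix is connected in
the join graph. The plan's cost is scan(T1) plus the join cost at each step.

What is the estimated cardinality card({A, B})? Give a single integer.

Tables in S: A(150), B(150)
Edges inside S: B-A(d=150)
numerator = 150 * 150 = 22500
denominator = 150 = 150
card(S) = 22500 / 150 = 150

150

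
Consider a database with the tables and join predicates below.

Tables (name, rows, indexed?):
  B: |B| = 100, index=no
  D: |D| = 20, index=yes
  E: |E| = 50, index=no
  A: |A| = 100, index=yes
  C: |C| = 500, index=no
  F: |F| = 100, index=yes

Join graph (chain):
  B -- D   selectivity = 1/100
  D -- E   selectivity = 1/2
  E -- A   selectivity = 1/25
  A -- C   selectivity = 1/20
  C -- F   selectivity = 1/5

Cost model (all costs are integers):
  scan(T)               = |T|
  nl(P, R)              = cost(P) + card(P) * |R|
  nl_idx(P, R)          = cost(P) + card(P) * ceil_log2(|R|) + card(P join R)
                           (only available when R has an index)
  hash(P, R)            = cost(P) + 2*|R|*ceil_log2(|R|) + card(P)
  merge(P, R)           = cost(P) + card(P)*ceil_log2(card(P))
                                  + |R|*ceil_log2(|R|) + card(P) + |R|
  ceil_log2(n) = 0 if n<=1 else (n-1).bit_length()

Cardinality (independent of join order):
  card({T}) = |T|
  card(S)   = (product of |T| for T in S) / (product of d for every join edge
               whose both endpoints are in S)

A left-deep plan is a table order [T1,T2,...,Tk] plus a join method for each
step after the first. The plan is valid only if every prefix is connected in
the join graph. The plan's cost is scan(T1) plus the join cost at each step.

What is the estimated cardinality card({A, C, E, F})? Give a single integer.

100000

Tables in S: A(100), C(500), E(50), F(100)
Edges inside S: E-A(d=25), A-C(d=20), C-F(d=5)
numerator = 100 * 500 * 50 * 100 = 250000000
denominator = 25 * 20 * 5 = 2500
card(S) = 250000000 / 2500 = 100000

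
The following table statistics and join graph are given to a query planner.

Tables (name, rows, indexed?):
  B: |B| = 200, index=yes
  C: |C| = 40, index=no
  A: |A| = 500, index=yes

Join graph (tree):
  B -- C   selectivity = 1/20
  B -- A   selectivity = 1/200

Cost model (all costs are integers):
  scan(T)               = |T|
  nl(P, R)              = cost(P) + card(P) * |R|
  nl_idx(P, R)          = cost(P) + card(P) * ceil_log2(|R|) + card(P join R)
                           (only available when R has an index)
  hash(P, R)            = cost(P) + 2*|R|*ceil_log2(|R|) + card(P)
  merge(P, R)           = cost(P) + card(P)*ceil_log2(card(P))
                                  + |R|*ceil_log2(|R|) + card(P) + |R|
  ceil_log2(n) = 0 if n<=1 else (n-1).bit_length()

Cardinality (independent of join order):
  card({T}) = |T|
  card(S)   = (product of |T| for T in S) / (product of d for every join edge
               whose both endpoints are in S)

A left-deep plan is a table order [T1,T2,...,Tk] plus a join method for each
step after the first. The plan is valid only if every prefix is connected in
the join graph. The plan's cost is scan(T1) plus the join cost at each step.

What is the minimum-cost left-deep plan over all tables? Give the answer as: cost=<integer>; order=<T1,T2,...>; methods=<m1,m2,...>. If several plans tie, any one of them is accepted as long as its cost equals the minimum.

Selinger DP (subsets sized 1..n):
  {B}: scan cost=200, card=200
  {C}: scan cost=40, card=40
  {A}: scan cost=500, card=500
  {BC}: card=400; try (B,nl_idx)→760, (C,hash)→880, (B,merge)→2120, (C,merge)→2280, (B,hash)→3280, (B,nl)→8040 …(+1); best=760 via (B,nl_idx)
  {AB}: card=500; try (A,nl_idx)→2500, (B,hash)→4200, (B,nl_idx)→5000, (A,merge)→7000, (B,merge)→7300, (A,hash)→9400 …(+2); best=2500 via (A,nl_idx)
  {ABC}: card=1000; try (C,hash)→3480, (A,nl_idx)→5360, (C,merge)→7780, (A,merge)→9760, (A,hash)→10160, (C,nl)→22500 …(+1); best=3480 via (C,hash)

cost=3480; order=B,A,C; methods=nl_idx,hash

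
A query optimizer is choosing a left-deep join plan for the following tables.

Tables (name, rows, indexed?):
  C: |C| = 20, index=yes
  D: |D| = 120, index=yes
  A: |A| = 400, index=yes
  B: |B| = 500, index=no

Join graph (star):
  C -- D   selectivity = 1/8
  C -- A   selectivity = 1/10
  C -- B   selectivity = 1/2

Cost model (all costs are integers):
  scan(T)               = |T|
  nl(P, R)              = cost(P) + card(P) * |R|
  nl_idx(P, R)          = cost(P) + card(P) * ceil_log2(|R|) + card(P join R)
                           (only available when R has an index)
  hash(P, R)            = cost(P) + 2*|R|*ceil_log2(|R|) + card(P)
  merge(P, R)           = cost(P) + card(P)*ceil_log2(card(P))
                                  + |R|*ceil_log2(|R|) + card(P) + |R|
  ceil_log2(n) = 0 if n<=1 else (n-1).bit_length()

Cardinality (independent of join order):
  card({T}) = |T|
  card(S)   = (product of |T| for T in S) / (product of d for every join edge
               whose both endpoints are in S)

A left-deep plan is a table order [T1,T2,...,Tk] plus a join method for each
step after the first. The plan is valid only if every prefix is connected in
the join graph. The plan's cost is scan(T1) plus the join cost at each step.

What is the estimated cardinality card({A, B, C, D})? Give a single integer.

Tables in S: A(400), B(500), C(20), D(120)
Edges inside S: C-D(d=8), C-A(d=10), C-B(d=2)
numerator = 400 * 500 * 20 * 120 = 480000000
denominator = 8 * 10 * 2 = 160
card(S) = 480000000 / 160 = 3000000

3000000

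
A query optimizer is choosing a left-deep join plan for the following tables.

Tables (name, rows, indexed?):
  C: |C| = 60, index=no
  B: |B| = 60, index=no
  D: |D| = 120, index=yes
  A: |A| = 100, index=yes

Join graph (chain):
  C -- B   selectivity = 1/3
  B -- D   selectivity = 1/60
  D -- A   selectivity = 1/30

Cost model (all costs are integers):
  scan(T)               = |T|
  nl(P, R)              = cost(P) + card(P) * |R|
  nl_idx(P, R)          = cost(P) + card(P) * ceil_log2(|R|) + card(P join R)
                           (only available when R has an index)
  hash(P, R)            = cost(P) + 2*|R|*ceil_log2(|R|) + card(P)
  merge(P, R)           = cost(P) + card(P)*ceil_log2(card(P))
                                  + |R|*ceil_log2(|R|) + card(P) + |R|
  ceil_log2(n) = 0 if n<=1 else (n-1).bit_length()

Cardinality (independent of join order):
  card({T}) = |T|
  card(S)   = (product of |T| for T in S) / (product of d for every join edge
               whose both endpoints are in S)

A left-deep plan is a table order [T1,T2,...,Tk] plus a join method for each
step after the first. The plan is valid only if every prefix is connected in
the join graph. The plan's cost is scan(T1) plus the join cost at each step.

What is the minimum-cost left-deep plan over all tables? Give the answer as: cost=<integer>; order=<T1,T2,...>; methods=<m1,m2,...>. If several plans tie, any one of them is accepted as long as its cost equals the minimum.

cost=2960; order=B,D,A,C; methods=nl_idx,nl_idx,hash

Selinger DP (subsets sized 1..n):
  {C}: scan cost=60, card=60
  {B}: scan cost=60, card=60
  {D}: scan cost=120, card=120
  {A}: scan cost=100, card=100
  {BC}: card=1200; try (C,hash)→840, (B,hash)→840, (C,merge)→900, (B,merge)→900, (C,nl)→3660, (B,nl)→3660; best=840 via (C,hash)
  {BD}: card=120; try (D,nl_idx)→600, (B,hash)→960, (D,merge)→1440, (B,merge)→1500, (D,hash)→1800, (D,nl)→7260 …(+1); best=600 via (D,nl_idx)
  {AD}: card=400; try (D,nl_idx)→1200, (A,nl_idx)→1360, (A,hash)→1640, (D,merge)→1860, (D,hash)→1880, (A,merge)→1880 …(+2); best=1200 via (D,nl_idx)
  {BCD}: card=2400; try (C,hash)→1440, (C,merge)→1980, (D,hash)→3720, (C,nl)→7800, (D,nl_idx)→11640, (D,merge)→16200 …(+1); best=1440 via (C,hash)
  {ABD}: card=400; try (A,nl_idx)→1840, (A,hash)→2120, (B,hash)→2320, (A,merge)→2360, (B,merge)→5620, (A,nl)→12600 …(+1); best=1840 via (A,nl_idx)
  {ABCD}: card=8000; try (C,hash)→2960, (A,hash)→5240, (C,merge)→6260, (C,nl)→25840, (A,nl_idx)→26240, (A,merge)→33440 …(+1); best=2960 via (C,hash)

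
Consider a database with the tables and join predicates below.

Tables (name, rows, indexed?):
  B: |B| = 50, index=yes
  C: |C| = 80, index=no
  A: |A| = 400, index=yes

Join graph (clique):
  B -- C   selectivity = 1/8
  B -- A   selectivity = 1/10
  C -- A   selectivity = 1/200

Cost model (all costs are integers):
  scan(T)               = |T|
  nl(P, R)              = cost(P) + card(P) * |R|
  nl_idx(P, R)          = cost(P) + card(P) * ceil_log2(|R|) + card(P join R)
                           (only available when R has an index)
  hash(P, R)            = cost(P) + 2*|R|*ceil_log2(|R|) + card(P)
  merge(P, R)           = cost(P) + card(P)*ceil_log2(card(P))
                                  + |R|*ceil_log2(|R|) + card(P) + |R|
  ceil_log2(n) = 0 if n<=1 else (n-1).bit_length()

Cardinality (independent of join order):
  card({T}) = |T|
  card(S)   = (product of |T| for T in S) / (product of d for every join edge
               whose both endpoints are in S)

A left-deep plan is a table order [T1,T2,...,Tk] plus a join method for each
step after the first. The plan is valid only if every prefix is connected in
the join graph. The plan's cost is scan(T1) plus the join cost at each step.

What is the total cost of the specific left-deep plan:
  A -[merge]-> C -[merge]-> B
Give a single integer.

step 1: scan A: cost=400, card=400
step 2: join C via merge
    card(P join C) = 400*80/(200) = 160
    cost = 400 + 400*9 + 80*7 + 400 + 80 = 5040
step 3: join B via merge
    card(P join B) = 160*50/(8*10) = 100
    cost = 5040 + 160*8 + 50*6 + 160 + 50 = 6830

6830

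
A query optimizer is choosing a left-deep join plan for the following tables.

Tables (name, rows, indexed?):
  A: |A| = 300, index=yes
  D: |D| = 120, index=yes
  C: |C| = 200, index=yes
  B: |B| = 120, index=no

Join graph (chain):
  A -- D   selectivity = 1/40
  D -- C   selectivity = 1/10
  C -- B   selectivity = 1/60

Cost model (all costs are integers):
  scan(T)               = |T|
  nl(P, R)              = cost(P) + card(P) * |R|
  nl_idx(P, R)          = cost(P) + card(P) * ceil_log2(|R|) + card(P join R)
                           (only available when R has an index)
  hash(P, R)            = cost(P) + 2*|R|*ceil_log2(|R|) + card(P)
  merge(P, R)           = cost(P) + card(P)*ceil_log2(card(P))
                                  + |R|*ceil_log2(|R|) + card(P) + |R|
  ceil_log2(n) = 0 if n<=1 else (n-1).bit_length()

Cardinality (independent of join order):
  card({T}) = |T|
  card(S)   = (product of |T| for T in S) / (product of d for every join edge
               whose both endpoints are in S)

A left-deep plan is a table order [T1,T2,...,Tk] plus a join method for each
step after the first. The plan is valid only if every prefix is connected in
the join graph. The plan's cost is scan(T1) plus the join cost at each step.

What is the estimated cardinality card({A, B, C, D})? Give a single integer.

Tables in S: A(300), B(120), C(200), D(120)
Edges inside S: A-D(d=40), D-C(d=10), C-B(d=60)
numerator = 300 * 120 * 200 * 120 = 864000000
denominator = 40 * 10 * 60 = 24000
card(S) = 864000000 / 24000 = 36000

36000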